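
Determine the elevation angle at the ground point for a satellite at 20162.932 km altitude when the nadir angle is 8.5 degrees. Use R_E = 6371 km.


r = R_E + alt = 26533.9320 km
Law of sines in the satellite / Earth-center / ground-point triangle:
  sin(nadir)/R_E = sin(90 + el)/r  =>  cos(el) = (r/R_E)*sin(nadir)
cos(el) = (26533.9320 / 6371.0000) * sin(8.5 deg) = 0.6155964
el = arccos(0.6155964) = 52.0047 deg
(Earth-central angle = 90 - nadir - el = 29.4953 deg)

52.0047 degrees


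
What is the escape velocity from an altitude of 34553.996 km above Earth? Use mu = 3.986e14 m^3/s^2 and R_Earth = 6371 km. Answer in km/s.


r = 6371.0 + 34553.996 = 40924.9960 km = 4.0924996e+07 m
v_esc = sqrt(2*mu/r) = sqrt(2*3.986e14 / 4.0924996e+07)
v_esc = 4413.5629 m/s = 4.4136 km/s

4.4136 km/s


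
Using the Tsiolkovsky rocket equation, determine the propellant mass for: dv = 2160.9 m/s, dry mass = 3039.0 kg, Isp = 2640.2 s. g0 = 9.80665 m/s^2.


ve = Isp * g0 = 2640.2 * 9.80665 = 25891.517330 m/s
mass ratio = exp(dv/ve) = exp(2160.9/25891.517330) = 1.08704148
m_prop = m_dry * (mr - 1) = 3039.0 * (1.08704148 - 1)
m_prop = 264.5191 kg

264.5191 kg


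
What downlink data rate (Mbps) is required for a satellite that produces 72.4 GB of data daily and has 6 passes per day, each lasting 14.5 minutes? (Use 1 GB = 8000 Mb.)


total contact time = 6 * 14.5 * 60 = 5220.0000 s
data = 72.4 GB = 579200.0000 Mb
rate = 579200.0000 / 5220.0000 = 110.9579 Mbps

110.9579 Mbps


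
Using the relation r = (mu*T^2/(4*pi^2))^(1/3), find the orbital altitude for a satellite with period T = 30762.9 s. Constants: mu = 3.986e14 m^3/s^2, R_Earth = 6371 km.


T = 30762.9 s
r = (mu*T^2/(4*pi^2))^(1/3) = (3.986e14 * 30762.9^2 / (4*pi^2))^(1/3)
r = 2.1219934e+07 m = 21219.9343 km
alt = r - R_E = 21219.9343 - 6371 = 14848.9343 km

14848.9343 km


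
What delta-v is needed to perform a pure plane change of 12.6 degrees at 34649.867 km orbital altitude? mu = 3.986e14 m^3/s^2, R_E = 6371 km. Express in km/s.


r = 41020.8670 km = 4.1020867e+07 m
V = sqrt(mu/r) = 3117.2112 m/s
di = 12.6 deg = 0.2199115 rad
dV = 2*V*sin(di/2) = 2*3117.2112*sin(0.1099557)
dV = 684.1300 m/s = 0.68413 km/s

0.6841 km/s


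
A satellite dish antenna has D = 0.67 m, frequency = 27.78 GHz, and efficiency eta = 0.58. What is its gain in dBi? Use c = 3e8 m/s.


lambda = c/f = 3e8 / 2.778e+10 = 0.01079914 m
G = eta*(pi*D/lambda)^2 = 0.58*(pi*0.67/0.01079914)^2
G = 22034.3030 (linear)
G = 10*log10(22034.3030) = 43.4310 dBi

43.4310 dBi


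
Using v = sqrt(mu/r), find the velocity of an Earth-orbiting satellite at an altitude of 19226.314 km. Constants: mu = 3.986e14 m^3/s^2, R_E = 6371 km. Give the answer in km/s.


r = R_E + alt = 6371.0 + 19226.314 = 25597.3140 km = 2.5597314e+07 m
v = sqrt(mu/r) = sqrt(3.986e14 / 2.5597314e+07) = 3946.1306 m/s = 3.9461 km/s

3.9461 km/s


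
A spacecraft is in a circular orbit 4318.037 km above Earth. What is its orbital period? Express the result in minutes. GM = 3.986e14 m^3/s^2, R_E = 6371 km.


r = 10689.0370 km = 1.0689037e+07 m
T = 2*pi*sqrt(r^3/mu) = 2*pi*sqrt(1.2212814e+21 / 3.986e14)
T = 10998.1362 s = 183.3023 min

183.3023 minutes


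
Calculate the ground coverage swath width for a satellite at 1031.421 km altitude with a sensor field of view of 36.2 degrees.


FOV = 36.2 deg = 0.6318092 rad
swath = 2 * alt * tan(FOV/2) = 2 * 1031.421 * tan(0.3159046)
swath = 2 * 1031.421 * 0.3268504
swath = 674.2407 km

674.2407 km


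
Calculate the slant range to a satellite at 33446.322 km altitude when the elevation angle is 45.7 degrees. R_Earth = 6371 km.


h = 33446.322 km, el = 45.7 deg
d = -R_E*sin(el) + sqrt((R_E*sin(el))^2 + 2*R_E*h + h^2)
d = -6371.0000*sin(0.7976155) + sqrt((6371.0000*0.7156927)^2 + 2*6371.0000*33446.322 + 33446.322^2)
d = 35008.2399 km

35008.2399 km


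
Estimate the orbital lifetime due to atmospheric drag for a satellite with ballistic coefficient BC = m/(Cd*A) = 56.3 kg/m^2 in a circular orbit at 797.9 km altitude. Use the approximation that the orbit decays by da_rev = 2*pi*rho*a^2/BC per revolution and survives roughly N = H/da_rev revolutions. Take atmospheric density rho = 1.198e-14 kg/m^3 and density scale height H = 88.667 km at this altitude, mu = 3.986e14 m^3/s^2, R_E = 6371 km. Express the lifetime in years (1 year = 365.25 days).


a = R_E + alt = 7168.9000 km = 7.1689e+06 m
da_rev = 2*pi*rho*a^2/BC = 2*pi*1.198e-14*(7.1689e+06)^2/56.3 = 0.0687121181 m per revolution
N = H/da_rev = 88667.0000 m / 0.0687121181 m = 1.2904128e+06 revolutions
P = 2*pi*sqrt(a^3/mu) = 6040.7381 s
lifetime = N*P = 1.2904128e+06 * 6040.7381 = 7.795046e+09 s = 90220.4399 days
years = 90220.4399 / 365.25 = 247.0101 years

247.0101 years


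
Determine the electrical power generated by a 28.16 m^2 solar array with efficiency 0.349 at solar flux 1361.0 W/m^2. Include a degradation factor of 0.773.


P = area * eta * S * degradation
P = 28.16 * 0.349 * 1361.0 * 0.773
P = 10339.4086 W

10339.4086 W


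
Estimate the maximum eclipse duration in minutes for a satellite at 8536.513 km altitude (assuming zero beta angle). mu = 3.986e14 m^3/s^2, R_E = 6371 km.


r = 14907.5130 km
T = 301.9032 min
Eclipse fraction = arcsin(R_E/r)/pi = arcsin(6371.0000/14907.5130)/pi
= arcsin(0.4273684)/pi = 0.1405593
Eclipse duration = 0.1405593 * 301.9032 = 42.4353 min

42.4353 minutes


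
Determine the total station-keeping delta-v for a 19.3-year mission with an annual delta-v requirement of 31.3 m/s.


dV = rate * years = 31.3 * 19.3
dV = 604.0900 m/s

604.0900 m/s


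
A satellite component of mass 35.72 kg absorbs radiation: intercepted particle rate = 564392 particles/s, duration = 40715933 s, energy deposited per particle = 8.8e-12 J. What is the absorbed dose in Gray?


Total energy deposited = rate * time * E_per
  = 564392 * 40715933 * 8.8e-12 = 202.2218 J
Dose = E_total / mass = 202.2218 / 35.72
Dose = 5.6613 Gy

5.6613 Gy


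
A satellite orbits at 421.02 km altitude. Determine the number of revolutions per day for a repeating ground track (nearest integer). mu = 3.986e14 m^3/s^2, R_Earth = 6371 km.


r = 6.79202e+06 m
T = 2*pi*sqrt(r^3/mu) = 5570.6985 s = 92.8450 min
revs/day = 1440 / 92.8450 = 15.5097
Rounded: 16 revolutions per day

16 revolutions per day


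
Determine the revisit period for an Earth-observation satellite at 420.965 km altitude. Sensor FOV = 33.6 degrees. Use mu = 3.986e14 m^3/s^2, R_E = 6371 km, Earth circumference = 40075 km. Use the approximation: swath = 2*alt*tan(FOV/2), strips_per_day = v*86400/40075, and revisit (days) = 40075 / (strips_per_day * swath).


swath = 2*420.965*tan(0.2932153) = 254.1937 km
v = sqrt(mu/r) = 7660.7436 m/s = 7.6607 km/s
strips/day = v*86400/40075 = 7.6607*86400/40075 = 16.5162
coverage/day = strips * swath = 16.5162 * 254.1937 = 4198.3229 km
revisit = 40075 / 4198.3229 = 9.5455 days

9.5455 days


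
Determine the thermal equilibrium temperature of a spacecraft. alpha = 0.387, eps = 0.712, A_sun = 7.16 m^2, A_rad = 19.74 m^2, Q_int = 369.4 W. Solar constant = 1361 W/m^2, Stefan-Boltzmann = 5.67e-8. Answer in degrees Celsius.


Numerator = alpha*S*A_sun + Q_int = 0.387*1361*7.16 + 369.4 = 4140.6221 W
Denominator = eps*sigma*A_rad = 0.712*5.67e-8*19.74 = 7.969117e-07 W/K^4
T^4 = 5.1958355e+09 K^4
T = 268.4812 K = -4.6688 C

-4.6688 degrees Celsius


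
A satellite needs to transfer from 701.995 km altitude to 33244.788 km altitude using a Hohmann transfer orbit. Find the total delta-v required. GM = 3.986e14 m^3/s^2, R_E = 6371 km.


r1 = 7072.9950 km = 7.072995e+06 m
r2 = 39615.7880 km = 3.9615788e+07 m
dv1 = sqrt(mu/r1)*(sqrt(2*r2/(r1+r2)) - 1) = 2272.3371 m/s
dv2 = sqrt(mu/r2)*(1 - sqrt(2*r1/(r1+r2))) = 1426.0070 m/s
total dv = |dv1| + |dv2| = 2272.3371 + 1426.0070 = 3698.3441 m/s = 3.6983 km/s

3.6983 km/s


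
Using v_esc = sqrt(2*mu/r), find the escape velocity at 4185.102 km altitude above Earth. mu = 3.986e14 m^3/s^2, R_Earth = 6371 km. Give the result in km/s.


r = 6371.0 + 4185.102 = 10556.1020 km = 1.0556102e+07 m
v_esc = sqrt(2*mu/r) = sqrt(2*3.986e14 / 1.0556102e+07)
v_esc = 8690.2417 m/s = 8.6902 km/s

8.6902 km/s


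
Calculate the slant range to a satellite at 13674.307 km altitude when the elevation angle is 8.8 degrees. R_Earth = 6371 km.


h = 13674.307 km, el = 8.8 deg
d = -R_E*sin(el) + sqrt((R_E*sin(el))^2 + 2*R_E*h + h^2)
d = -6371.0000*sin(0.153589) + sqrt((6371.0000*0.1529858)^2 + 2*6371.0000*13674.307 + 13674.307^2)
d = 18056.2147 km

18056.2147 km


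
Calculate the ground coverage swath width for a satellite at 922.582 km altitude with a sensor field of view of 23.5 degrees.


FOV = 23.5 deg = 0.4101524 rad
swath = 2 * alt * tan(FOV/2) = 2 * 922.582 * tan(0.2050762)
swath = 2 * 922.582 * 0.2080003
swath = 383.7947 km

383.7947 km


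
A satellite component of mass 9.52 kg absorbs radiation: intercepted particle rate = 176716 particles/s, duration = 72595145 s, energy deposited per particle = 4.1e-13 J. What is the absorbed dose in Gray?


Total energy deposited = rate * time * E_per
  = 176716 * 72595145 * 4.1e-13 = 5.2598 J
Dose = E_total / mass = 5.2598 / 9.52
Dose = 0.5524976 Gy

0.5525 Gy


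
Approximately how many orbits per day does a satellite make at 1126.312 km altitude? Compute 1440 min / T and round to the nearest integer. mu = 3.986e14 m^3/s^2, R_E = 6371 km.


r = 7.497312e+06 m
T = 2*pi*sqrt(r^3/mu) = 6460.5516 s = 107.6759 min
revs/day = 1440 / 107.6759 = 13.3735
Rounded: 13 revolutions per day

13 revolutions per day


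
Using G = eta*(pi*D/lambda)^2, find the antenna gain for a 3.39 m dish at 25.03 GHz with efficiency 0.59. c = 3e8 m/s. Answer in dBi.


lambda = c/f = 3e8 / 2.503e+10 = 0.01198562 m
G = eta*(pi*D/lambda)^2 = 0.59*(pi*3.39/0.01198562)^2
G = 465833.0988 (linear)
G = 10*log10(465833.0988) = 56.6823 dBi

56.6823 dBi


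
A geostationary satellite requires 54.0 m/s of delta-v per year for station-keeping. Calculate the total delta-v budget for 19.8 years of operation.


dV = rate * years = 54.0 * 19.8
dV = 1069.2000 m/s

1069.2000 m/s


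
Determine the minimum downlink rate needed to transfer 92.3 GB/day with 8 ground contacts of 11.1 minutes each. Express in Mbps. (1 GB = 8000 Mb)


total contact time = 8 * 11.1 * 60 = 5328.0000 s
data = 92.3 GB = 738400.0000 Mb
rate = 738400.0000 / 5328.0000 = 138.5886 Mbps

138.5886 Mbps


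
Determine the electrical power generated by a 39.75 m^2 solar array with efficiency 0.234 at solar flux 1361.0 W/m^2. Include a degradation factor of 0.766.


P = area * eta * S * degradation
P = 39.75 * 0.234 * 1361.0 * 0.766
P = 9697.0556 W

9697.0556 W


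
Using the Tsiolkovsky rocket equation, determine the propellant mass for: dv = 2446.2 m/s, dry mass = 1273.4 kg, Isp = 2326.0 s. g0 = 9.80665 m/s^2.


ve = Isp * g0 = 2326.0 * 9.80665 = 22810.267900 m/s
mass ratio = exp(dv/ve) = exp(2446.2/22810.267900) = 1.11320270
m_prop = m_dry * (mr - 1) = 1273.4 * (1.11320270 - 1)
m_prop = 144.1523 kg

144.1523 kg


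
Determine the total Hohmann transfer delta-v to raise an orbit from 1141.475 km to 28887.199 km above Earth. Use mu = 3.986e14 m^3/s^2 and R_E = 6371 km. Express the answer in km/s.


r1 = 7512.4750 km = 7.512475e+06 m
r2 = 35258.1990 km = 3.5258199e+07 m
dv1 = sqrt(mu/r1)*(sqrt(2*r2/(r1+r2)) - 1) = 2068.8408 m/s
dv2 = sqrt(mu/r2)*(1 - sqrt(2*r1/(r1+r2))) = 1369.4782 m/s
total dv = |dv1| + |dv2| = 2068.8408 + 1369.4782 = 3438.3189 m/s = 3.4383 km/s

3.4383 km/s


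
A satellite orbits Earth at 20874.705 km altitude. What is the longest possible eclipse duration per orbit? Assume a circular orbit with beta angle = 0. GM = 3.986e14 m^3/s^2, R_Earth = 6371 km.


r = 27245.7050 km
T = 745.9454 min
Eclipse fraction = arcsin(R_E/r)/pi = arcsin(6371.0000/27245.7050)/pi
= arcsin(0.233835)/pi = 0.07512756
Eclipse duration = 0.07512756 * 745.9454 = 56.0411 min

56.0411 minutes


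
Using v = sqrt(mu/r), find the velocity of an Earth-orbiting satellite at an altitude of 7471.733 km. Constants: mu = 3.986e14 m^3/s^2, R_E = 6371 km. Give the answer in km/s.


r = R_E + alt = 6371.0 + 7471.733 = 13842.7330 km = 1.3842733e+07 m
v = sqrt(mu/r) = sqrt(3.986e14 / 1.3842733e+07) = 5366.0872 m/s = 5.3661 km/s

5.3661 km/s


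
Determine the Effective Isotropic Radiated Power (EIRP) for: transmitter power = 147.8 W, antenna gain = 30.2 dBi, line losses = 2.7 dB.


Pt = 147.8 W = 21.6967 dBW
EIRP = Pt_dBW + Gt - losses = 21.6967 + 30.2 - 2.7 = 49.1967 dBW

49.1967 dBW


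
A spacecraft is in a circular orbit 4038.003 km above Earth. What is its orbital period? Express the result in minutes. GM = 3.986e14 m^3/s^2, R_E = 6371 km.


r = 10409.0030 km = 1.0409003e+07 m
T = 2*pi*sqrt(r^3/mu) = 2*pi*sqrt(1.1277878e+21 / 3.986e14)
T = 10568.7816 s = 176.1464 min

176.1464 minutes


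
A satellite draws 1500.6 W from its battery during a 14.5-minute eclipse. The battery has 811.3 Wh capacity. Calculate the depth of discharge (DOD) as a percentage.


E_used = P * t / 60 = 1500.6 * 14.5 / 60 = 362.6450 Wh
DOD = E_used / E_total * 100 = 362.6450 / 811.3 * 100
DOD = 44.6992 %

44.6992 %


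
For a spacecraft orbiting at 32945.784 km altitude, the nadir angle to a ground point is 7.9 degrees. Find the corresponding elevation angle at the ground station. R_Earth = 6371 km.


r = R_E + alt = 39316.7840 km
Law of sines in the satellite / Earth-center / ground-point triangle:
  sin(nadir)/R_E = sin(90 + el)/r  =>  cos(el) = (r/R_E)*sin(nadir)
cos(el) = (39316.7840 / 6371.0000) * sin(7.9 deg) = 0.8481993
el = arccos(0.8481993) = 31.9837 deg
(Earth-central angle = 90 - nadir - el = 50.1163 deg)

31.9837 degrees


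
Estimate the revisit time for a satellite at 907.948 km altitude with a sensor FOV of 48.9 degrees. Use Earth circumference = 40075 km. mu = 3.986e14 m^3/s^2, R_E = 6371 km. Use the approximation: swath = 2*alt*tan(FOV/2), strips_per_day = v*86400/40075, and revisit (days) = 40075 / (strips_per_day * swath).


swath = 2*907.948*tan(0.426733) = 825.6385 km
v = sqrt(mu/r) = 7400.0446 m/s = 7.4000 km/s
strips/day = v*86400/40075 = 7.4000*86400/40075 = 15.9542
coverage/day = strips * swath = 15.9542 * 825.6385 = 13172.3865 km
revisit = 40075 / 13172.3865 = 3.0423 days

3.0423 days


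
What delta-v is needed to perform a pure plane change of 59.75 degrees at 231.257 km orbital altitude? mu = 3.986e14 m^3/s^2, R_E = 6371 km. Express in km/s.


r = 6602.2570 km = 6.602257e+06 m
V = sqrt(mu/r) = 7770.0253 m/s
di = 59.75 deg = 1.0428 rad
dV = 2*V*sin(di/2) = 2*7770.0253*sin(0.5214171)
dV = 7740.6459 m/s = 7.7406 km/s

7.7406 km/s


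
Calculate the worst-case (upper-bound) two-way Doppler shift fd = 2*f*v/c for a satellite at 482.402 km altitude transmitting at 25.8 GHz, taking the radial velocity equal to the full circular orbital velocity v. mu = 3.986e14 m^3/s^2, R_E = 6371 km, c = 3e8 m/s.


r = 6.853402e+06 m
v = sqrt(mu/r) = 7626.3291 m/s (worst-case radial velocity)
f = 25.8 GHz = 2.58e+10 Hz
fd = 2*f*v/c = 2*2.58e+10*7626.3291/3.0e+08
fd = 1.3117286e+06 Hz

1.3117e+06 Hz


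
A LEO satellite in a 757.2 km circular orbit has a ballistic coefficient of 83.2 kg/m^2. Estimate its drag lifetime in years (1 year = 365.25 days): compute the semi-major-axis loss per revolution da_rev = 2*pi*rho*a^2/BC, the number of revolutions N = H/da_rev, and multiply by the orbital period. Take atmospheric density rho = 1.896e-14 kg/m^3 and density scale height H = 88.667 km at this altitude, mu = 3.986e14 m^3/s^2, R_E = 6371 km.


a = R_E + alt = 7128.2000 km = 7.1282e+06 m
da_rev = 2*pi*rho*a^2/BC = 2*pi*1.896e-14*(7.1282e+06)^2/83.2 = 0.0727536234 m per revolution
N = H/da_rev = 88667.0000 m / 0.0727536234 m = 1.2187297e+06 revolutions
P = 2*pi*sqrt(a^3/mu) = 5989.3685 s
lifetime = N*P = 1.2187297e+06 * 5989.3685 = 7.2994212e+09 s = 84484.0413 days
years = 84484.0413 / 365.25 = 231.3047 years

231.3047 years


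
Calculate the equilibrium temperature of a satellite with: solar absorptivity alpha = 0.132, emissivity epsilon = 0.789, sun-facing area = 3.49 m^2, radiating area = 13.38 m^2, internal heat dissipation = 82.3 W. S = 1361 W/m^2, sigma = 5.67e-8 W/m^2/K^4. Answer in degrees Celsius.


Numerator = alpha*S*A_sun + Q_int = 0.132*1361*3.49 + 82.3 = 709.2855 W
Denominator = eps*sigma*A_rad = 0.789*5.67e-8*13.38 = 5.9857169e-07 W/K^4
T^4 = 1.1849633e+09 K^4
T = 185.5352 K = -87.6148 C

-87.6148 degrees Celsius


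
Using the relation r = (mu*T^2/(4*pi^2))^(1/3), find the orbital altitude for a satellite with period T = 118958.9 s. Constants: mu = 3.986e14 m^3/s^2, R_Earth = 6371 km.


T = 118958.9 s
r = (mu*T^2/(4*pi^2))^(1/3) = (3.986e14 * 118958.9^2 / (4*pi^2))^(1/3)
r = 5.2278584e+07 m = 52278.5836 km
alt = r - R_E = 52278.5836 - 6371 = 45907.5836 km

45907.5836 km


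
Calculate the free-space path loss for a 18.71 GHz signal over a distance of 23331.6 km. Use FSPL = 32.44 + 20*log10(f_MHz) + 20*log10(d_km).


f = 18.71 GHz = 18710.0000 MHz
d = 23331.6 km
FSPL = 32.44 + 20*log10(18710.0000) + 20*log10(23331.6)
FSPL = 32.44 + 85.4415 + 87.3589
FSPL = 205.2404 dB

205.2404 dB


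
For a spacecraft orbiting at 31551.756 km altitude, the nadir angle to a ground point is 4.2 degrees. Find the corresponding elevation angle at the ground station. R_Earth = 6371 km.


r = R_E + alt = 37922.7560 km
Law of sines in the satellite / Earth-center / ground-point triangle:
  sin(nadir)/R_E = sin(90 + el)/r  =>  cos(el) = (r/R_E)*sin(nadir)
cos(el) = (37922.7560 / 6371.0000) * sin(4.2 deg) = 0.4359432
el = arccos(0.4359432) = 64.1547 deg
(Earth-central angle = 90 - nadir - el = 21.6453 deg)

64.1547 degrees


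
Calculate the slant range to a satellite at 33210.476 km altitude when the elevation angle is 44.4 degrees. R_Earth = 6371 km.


h = 33210.476 km, el = 44.4 deg
d = -R_E*sin(el) + sqrt((R_E*sin(el))^2 + 2*R_E*h + h^2)
d = -6371.0000*sin(0.7749262) + sqrt((6371.0000*0.6996633)^2 + 2*6371.0000*33210.476 + 33210.476^2)
d = 34861.3131 km

34861.3131 km


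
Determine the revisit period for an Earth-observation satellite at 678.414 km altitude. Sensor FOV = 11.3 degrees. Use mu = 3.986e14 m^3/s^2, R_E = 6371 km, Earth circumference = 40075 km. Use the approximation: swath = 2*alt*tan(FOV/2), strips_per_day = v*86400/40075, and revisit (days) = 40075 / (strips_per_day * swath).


swath = 2*678.414*tan(0.0986111) = 134.2337 km
v = sqrt(mu/r) = 7519.5550 m/s = 7.5196 km/s
strips/day = v*86400/40075 = 7.5196*86400/40075 = 16.2118
coverage/day = strips * swath = 16.2118 * 134.2337 = 2176.1753 km
revisit = 40075 / 2176.1753 = 18.4153 days

18.4153 days


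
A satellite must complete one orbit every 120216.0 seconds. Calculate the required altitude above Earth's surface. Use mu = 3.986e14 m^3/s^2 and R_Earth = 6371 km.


T = 120216.0 s
r = (mu*T^2/(4*pi^2))^(1/3) = (3.986e14 * 120216.0^2 / (4*pi^2))^(1/3)
r = 5.2646241e+07 m = 52646.2411 km
alt = r - R_E = 52646.2411 - 6371 = 46275.2411 km

46275.2411 km


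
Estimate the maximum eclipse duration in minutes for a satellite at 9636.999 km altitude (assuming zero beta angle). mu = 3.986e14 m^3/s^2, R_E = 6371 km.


r = 16007.9990 km
T = 335.9430 min
Eclipse fraction = arcsin(R_E/r)/pi = arcsin(6371.0000/16007.9990)/pi
= arcsin(0.3979885)/pi = 0.1302916
Eclipse duration = 0.1302916 * 335.9430 = 43.7706 min

43.7706 minutes


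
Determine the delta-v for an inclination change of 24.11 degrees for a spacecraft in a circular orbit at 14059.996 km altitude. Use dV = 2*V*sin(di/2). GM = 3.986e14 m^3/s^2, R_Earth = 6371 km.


r = 20430.9960 km = 2.0430996e+07 m
V = sqrt(mu/r) = 4416.9642 m/s
di = 24.11 deg = 0.4207989 rad
dV = 2*V*sin(di/2) = 2*4416.9642*sin(0.2103994)
dV = 1844.9708 m/s = 1.8450 km/s

1.8450 km/s


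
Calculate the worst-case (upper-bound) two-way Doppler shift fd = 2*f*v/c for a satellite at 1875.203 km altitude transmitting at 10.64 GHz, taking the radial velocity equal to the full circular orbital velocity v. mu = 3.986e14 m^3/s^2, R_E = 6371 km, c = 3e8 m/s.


r = 8.246203e+06 m
v = sqrt(mu/r) = 6952.5102 m/s (worst-case radial velocity)
f = 10.64 GHz = 1.064e+10 Hz
fd = 2*f*v/c = 2*1.064e+10*6952.5102/3.0e+08
fd = 493164.7253 Hz

493164.7253 Hz


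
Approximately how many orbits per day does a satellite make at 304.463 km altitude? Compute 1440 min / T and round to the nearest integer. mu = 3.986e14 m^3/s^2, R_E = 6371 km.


r = 6.675463e+06 m
T = 2*pi*sqrt(r^3/mu) = 5427.9184 s = 90.4653 min
revs/day = 1440 / 90.4653 = 15.9177
Rounded: 16 revolutions per day

16 revolutions per day


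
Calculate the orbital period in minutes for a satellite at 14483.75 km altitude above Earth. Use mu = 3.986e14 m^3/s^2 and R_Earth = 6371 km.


r = 20854.7500 km = 2.085475e+07 m
T = 2*pi*sqrt(r^3/mu) = 2*pi*sqrt(9.0701603e+21 / 3.986e14)
T = 29972.2056 s = 499.5368 min

499.5368 minutes


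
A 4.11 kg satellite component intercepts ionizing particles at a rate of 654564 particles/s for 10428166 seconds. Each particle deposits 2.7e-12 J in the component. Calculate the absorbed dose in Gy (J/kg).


Total energy deposited = rate * time * E_per
  = 654564 * 10428166 * 2.7e-12 = 18.4299 J
Dose = E_total / mass = 18.4299 / 4.11
Dose = 4.4842 Gy

4.4842 Gy


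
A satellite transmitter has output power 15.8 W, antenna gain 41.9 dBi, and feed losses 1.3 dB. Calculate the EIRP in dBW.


Pt = 15.8 W = 11.9866 dBW
EIRP = Pt_dBW + Gt - losses = 11.9866 + 41.9 - 1.3 = 52.5866 dBW

52.5866 dBW


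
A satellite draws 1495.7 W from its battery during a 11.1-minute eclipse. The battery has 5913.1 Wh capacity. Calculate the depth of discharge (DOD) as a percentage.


E_used = P * t / 60 = 1495.7 * 11.1 / 60 = 276.7045 Wh
DOD = E_used / E_total * 100 = 276.7045 / 5913.1 * 100
DOD = 4.6795 %

4.6795 %


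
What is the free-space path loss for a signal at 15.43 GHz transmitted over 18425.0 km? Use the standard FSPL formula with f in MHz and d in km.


f = 15.43 GHz = 15430.0000 MHz
d = 18425.0 km
FSPL = 32.44 + 20*log10(15430.0000) + 20*log10(18425.0)
FSPL = 32.44 + 83.7673 + 85.3081
FSPL = 201.5155 dB

201.5155 dB


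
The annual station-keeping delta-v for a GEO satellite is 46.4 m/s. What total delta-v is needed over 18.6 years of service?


dV = rate * years = 46.4 * 18.6
dV = 863.0400 m/s

863.0400 m/s


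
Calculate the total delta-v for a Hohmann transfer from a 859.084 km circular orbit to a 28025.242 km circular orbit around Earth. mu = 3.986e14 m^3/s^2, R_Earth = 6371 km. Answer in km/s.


r1 = 7230.0840 km = 7.230084e+06 m
r2 = 34396.2420 km = 3.4396242e+07 m
dv1 = sqrt(mu/r1)*(sqrt(2*r2/(r1+r2)) - 1) = 2120.1559 m/s
dv2 = sqrt(mu/r2)*(1 - sqrt(2*r1/(r1+r2))) = 1397.7930 m/s
total dv = |dv1| + |dv2| = 2120.1559 + 1397.7930 = 3517.9490 m/s = 3.5179 km/s

3.5179 km/s


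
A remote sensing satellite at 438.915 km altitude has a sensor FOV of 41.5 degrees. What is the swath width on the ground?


FOV = 41.5 deg = 0.7243116 rad
swath = 2 * alt * tan(FOV/2) = 2 * 438.915 * tan(0.3621558)
swath = 2 * 438.915 * 0.3788661
swath = 332.5800 km

332.5800 km


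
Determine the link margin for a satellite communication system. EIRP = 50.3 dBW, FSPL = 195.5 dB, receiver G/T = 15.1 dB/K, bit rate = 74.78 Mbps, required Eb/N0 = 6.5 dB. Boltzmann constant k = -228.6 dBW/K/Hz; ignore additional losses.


C/N0 = EIRP - FSPL + G/T - k = 50.3 - 195.5 + 15.1 - (-228.6)
C/N0 = 98.5000 dB-Hz
R_b = 74.78 Mbps = 7.478e+07 bps -> 10*log10(R_b) = 78.7379 dB-Hz
Eb/N0 = C/N0 - 10*log10(R_b) = 98.5000 - 78.7379 = 19.7621 dB
Margin = Eb/N0 - Eb/N0_req = 19.7621 - 6.5 = 13.2621 dB (link closes)

13.2621 dB


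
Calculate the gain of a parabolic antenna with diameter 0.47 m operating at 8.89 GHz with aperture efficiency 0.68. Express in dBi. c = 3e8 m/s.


lambda = c/f = 3e8 / 8.89e+09 = 0.03374578 m
G = eta*(pi*D/lambda)^2 = 0.68*(pi*0.47/0.03374578)^2
G = 1301.8633 (linear)
G = 10*log10(1301.8633) = 31.1457 dBi

31.1457 dBi


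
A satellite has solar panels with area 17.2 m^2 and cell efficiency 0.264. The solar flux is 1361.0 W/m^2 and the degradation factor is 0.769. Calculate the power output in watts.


P = area * eta * S * degradation
P = 17.2 * 0.264 * 1361.0 * 0.769
P = 4752.4421 W

4752.4421 W


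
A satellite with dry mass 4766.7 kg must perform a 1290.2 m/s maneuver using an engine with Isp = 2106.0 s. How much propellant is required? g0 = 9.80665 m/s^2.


ve = Isp * g0 = 2106.0 * 9.80665 = 20652.804900 m/s
mass ratio = exp(dv/ve) = exp(1290.2/20652.804900) = 1.06446352
m_prop = m_dry * (mr - 1) = 4766.7 * (1.06446352 - 1)
m_prop = 307.2783 kg

307.2783 kg


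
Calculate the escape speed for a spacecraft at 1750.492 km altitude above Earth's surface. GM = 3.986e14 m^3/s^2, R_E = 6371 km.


r = 6371.0 + 1750.492 = 8121.4920 km = 8.121492e+06 m
v_esc = sqrt(2*mu/r) = sqrt(2*3.986e14 / 8.121492e+06)
v_esc = 9907.5377 m/s = 9.9075 km/s

9.9075 km/s


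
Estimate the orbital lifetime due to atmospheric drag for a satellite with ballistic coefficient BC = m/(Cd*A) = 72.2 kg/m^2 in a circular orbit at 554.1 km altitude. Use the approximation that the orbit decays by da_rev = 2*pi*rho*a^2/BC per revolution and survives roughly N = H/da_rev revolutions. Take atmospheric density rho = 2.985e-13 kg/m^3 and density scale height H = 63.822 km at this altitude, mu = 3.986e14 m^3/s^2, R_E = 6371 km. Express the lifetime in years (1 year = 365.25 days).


a = R_E + alt = 6925.1000 km = 6.9251e+06 m
da_rev = 2*pi*rho*a^2/BC = 2*pi*2.985e-13*(6.9251e+06)^2/72.2 = 1.245774 m per revolution
N = H/da_rev = 63822.0000 m / 1.245774 m = 51230.8198 revolutions
P = 2*pi*sqrt(a^3/mu) = 5735.2228 s
lifetime = N*P = 51230.8198 * 5735.2228 = 2.9382017e+08 s = 3400.6964 days
years = 3400.6964 / 365.25 = 9.3106 years

9.3106 years


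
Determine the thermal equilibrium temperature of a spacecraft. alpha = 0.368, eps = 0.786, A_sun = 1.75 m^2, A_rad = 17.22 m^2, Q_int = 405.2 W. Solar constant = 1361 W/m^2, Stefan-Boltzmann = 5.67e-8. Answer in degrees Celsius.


Numerator = alpha*S*A_sun + Q_int = 0.368*1361*1.75 + 405.2 = 1281.6840 W
Denominator = eps*sigma*A_rad = 0.786*5.67e-8*17.22 = 7.6742996e-07 W/K^4
T^4 = 1.670099e+09 K^4
T = 202.1555 K = -70.9945 C

-70.9945 degrees Celsius


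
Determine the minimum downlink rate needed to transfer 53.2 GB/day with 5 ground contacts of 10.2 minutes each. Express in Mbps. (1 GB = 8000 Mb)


total contact time = 5 * 10.2 * 60 = 3060.0000 s
data = 53.2 GB = 425600.0000 Mb
rate = 425600.0000 / 3060.0000 = 139.0850 Mbps

139.0850 Mbps


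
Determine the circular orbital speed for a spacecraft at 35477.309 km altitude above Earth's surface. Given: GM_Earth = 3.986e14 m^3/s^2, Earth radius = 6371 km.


r = R_E + alt = 6371.0 + 35477.309 = 41848.3090 km = 4.1848309e+07 m
v = sqrt(mu/r) = sqrt(3.986e14 / 4.1848309e+07) = 3086.2400 m/s = 3.0862 km/s

3.0862 km/s


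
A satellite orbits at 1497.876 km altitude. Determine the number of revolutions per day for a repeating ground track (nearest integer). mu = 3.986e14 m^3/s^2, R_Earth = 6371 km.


r = 7.868876e+06 m
T = 2*pi*sqrt(r^3/mu) = 6946.7277 s = 115.7788 min
revs/day = 1440 / 115.7788 = 12.4375
Rounded: 12 revolutions per day

12 revolutions per day


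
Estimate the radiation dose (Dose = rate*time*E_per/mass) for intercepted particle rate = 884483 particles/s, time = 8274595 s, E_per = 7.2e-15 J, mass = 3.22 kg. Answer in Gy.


Total energy deposited = rate * time * E_per
  = 884483 * 8274595 * 7.2e-15 = 0.05269492 J
Dose = E_total / mass = 0.05269492 / 3.22
Dose = 0.01636488 Gy

0.0164 Gy


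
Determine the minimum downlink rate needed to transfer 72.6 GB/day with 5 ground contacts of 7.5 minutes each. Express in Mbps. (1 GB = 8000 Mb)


total contact time = 5 * 7.5 * 60 = 2250.0000 s
data = 72.6 GB = 580800.0000 Mb
rate = 580800.0000 / 2250.0000 = 258.1333 Mbps

258.1333 Mbps


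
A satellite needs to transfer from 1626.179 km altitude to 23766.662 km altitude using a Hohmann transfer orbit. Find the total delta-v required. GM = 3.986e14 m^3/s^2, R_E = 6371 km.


r1 = 7997.1790 km = 7.997179e+06 m
r2 = 30137.6620 km = 3.0137662e+07 m
dv1 = sqrt(mu/r1)*(sqrt(2*r2/(r1+r2)) - 1) = 1815.9040 m/s
dv2 = sqrt(mu/r2)*(1 - sqrt(2*r1/(r1+r2))) = 1281.5074 m/s
total dv = |dv1| + |dv2| = 1815.9040 + 1281.5074 = 3097.4113 m/s = 3.0974 km/s

3.0974 km/s


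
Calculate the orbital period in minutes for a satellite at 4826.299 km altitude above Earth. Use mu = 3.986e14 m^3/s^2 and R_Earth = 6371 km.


r = 11197.2990 km = 1.1197299e+07 m
T = 2*pi*sqrt(r^3/mu) = 2*pi*sqrt(1.4039118e+21 / 3.986e14)
T = 11791.8280 s = 196.5305 min

196.5305 minutes


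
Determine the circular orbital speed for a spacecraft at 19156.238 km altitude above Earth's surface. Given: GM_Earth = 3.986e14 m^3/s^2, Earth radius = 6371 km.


r = R_E + alt = 6371.0 + 19156.238 = 25527.2380 km = 2.5527238e+07 m
v = sqrt(mu/r) = sqrt(3.986e14 / 2.5527238e+07) = 3951.5432 m/s = 3.9515 km/s

3.9515 km/s


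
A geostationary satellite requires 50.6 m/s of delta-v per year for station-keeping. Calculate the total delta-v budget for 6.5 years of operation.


dV = rate * years = 50.6 * 6.5
dV = 328.9000 m/s

328.9000 m/s


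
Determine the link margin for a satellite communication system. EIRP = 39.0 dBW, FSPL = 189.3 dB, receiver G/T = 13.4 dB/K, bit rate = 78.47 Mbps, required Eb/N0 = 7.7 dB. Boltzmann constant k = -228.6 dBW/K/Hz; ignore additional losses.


C/N0 = EIRP - FSPL + G/T - k = 39.0 - 189.3 + 13.4 - (-228.6)
C/N0 = 91.7000 dB-Hz
R_b = 78.47 Mbps = 7.847e+07 bps -> 10*log10(R_b) = 78.9470 dB-Hz
Eb/N0 = C/N0 - 10*log10(R_b) = 91.7000 - 78.9470 = 12.7530 dB
Margin = Eb/N0 - Eb/N0_req = 12.7530 - 7.7 = 5.0530 dB (link closes)

5.0530 dB


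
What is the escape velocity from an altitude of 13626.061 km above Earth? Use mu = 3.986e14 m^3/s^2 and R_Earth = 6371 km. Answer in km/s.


r = 6371.0 + 13626.061 = 19997.0610 km = 1.9997061e+07 m
v_esc = sqrt(2*mu/r) = sqrt(2*3.986e14 / 1.9997061e+07)
v_esc = 6313.9416 m/s = 6.3139 km/s

6.3139 km/s


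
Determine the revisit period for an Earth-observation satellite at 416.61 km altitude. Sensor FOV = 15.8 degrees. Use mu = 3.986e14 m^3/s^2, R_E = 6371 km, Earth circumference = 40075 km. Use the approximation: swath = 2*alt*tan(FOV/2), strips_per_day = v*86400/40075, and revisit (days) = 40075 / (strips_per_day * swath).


swath = 2*416.61*tan(0.137881) = 115.6188 km
v = sqrt(mu/r) = 7663.2008 m/s = 7.6632 km/s
strips/day = v*86400/40075 = 7.6632*86400/40075 = 16.5215
coverage/day = strips * swath = 16.5215 * 115.6188 = 1910.2006 km
revisit = 40075 / 1910.2006 = 20.9795 days

20.9795 days


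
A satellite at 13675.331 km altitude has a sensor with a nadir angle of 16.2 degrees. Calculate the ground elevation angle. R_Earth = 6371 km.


r = R_E + alt = 20046.3310 km
Law of sines in the satellite / Earth-center / ground-point triangle:
  sin(nadir)/R_E = sin(90 + el)/r  =>  cos(el) = (r/R_E)*sin(nadir)
cos(el) = (20046.3310 / 6371.0000) * sin(16.2 deg) = 0.8778446
el = arccos(0.8778446) = 28.6166 deg
(Earth-central angle = 90 - nadir - el = 45.1834 deg)

28.6166 degrees


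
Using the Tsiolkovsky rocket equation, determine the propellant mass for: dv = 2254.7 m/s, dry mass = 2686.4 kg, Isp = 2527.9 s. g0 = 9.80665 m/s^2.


ve = Isp * g0 = 2527.9 * 9.80665 = 24790.230535 m/s
mass ratio = exp(dv/ve) = exp(2254.7/24790.230535) = 1.09521550
m_prop = m_dry * (mr - 1) = 2686.4 * (1.09521550 - 1)
m_prop = 255.7869 kg

255.7869 kg


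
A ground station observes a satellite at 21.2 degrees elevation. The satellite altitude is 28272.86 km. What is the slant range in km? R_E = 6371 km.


h = 28272.86 km, el = 21.2 deg
d = -R_E*sin(el) + sqrt((R_E*sin(el))^2 + 2*R_E*h + h^2)
d = -6371.0000*sin(0.3700098) + sqrt((6371.0000*0.3616246)^2 + 2*6371.0000*28272.86 + 28272.86^2)
d = 31826.9468 km

31826.9468 km


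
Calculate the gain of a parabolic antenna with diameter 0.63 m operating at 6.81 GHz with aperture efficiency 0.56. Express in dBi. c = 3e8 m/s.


lambda = c/f = 3e8 / 6.81e+09 = 0.04405286 m
G = eta*(pi*D/lambda)^2 = 0.56*(pi*0.63/0.04405286)^2
G = 1130.3699 (linear)
G = 10*log10(1130.3699) = 30.5322 dBi

30.5322 dBi


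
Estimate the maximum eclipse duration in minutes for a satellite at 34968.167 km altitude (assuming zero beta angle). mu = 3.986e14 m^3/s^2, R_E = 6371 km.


r = 41339.1670 km
T = 1394.1277 min
Eclipse fraction = arcsin(R_E/r)/pi = arcsin(6371.0000/41339.1670)/pi
= arcsin(0.1541153)/pi = 0.04925274
Eclipse duration = 0.04925274 * 1394.1277 = 68.6646 min

68.6646 minutes


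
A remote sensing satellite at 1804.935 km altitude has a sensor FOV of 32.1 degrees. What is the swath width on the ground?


FOV = 32.1 deg = 0.5602507 rad
swath = 2 * alt * tan(FOV/2) = 2 * 1804.935 * tan(0.2801253)
swath = 2 * 1804.935 * 0.28769
swath = 1038.5236 km

1038.5236 km


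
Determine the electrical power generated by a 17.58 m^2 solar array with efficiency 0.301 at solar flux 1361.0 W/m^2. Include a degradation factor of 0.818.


P = area * eta * S * degradation
P = 17.58 * 0.301 * 1361.0 * 0.818
P = 5891.1054 W

5891.1054 W


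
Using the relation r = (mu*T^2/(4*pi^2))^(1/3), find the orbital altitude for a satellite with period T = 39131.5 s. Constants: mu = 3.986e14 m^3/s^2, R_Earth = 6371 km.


T = 39131.5 s
r = (mu*T^2/(4*pi^2))^(1/3) = (3.986e14 * 39131.5^2 / (4*pi^2))^(1/3)
r = 2.4912091e+07 m = 24912.0911 km
alt = r - R_E = 24912.0911 - 6371 = 18541.0911 km

18541.0911 km


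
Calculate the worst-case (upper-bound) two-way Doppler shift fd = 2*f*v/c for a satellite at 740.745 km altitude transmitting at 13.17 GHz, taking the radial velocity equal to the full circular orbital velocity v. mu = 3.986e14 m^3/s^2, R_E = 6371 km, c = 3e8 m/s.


r = 7.111745e+06 m
v = sqrt(mu/r) = 7486.5298 m/s (worst-case radial velocity)
f = 13.17 GHz = 1.317e+10 Hz
fd = 2*f*v/c = 2*1.317e+10*7486.5298/3.0e+08
fd = 657317.3187 Hz

657317.3187 Hz


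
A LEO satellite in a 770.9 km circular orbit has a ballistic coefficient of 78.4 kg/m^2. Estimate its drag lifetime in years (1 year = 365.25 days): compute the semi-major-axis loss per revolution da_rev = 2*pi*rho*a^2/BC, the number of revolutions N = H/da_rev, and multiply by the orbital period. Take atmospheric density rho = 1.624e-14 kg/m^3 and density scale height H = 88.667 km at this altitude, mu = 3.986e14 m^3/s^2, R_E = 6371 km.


a = R_E + alt = 7141.9000 km = 7.1419e+06 m
da_rev = 2*pi*rho*a^2/BC = 2*pi*1.624e-14*(7.1419e+06)^2/78.4 = 0.0663861313 m per revolution
N = H/da_rev = 88667.0000 m / 0.0663861313 m = 1.3356254e+06 revolutions
P = 2*pi*sqrt(a^3/mu) = 6006.6437 s
lifetime = N*P = 1.3356254e+06 * 6006.6437 = 8.0226256e+09 s = 92854.4625 days
years = 92854.4625 / 365.25 = 254.2217 years

254.2217 years


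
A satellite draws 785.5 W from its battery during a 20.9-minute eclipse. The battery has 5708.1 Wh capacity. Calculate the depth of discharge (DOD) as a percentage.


E_used = P * t / 60 = 785.5 * 20.9 / 60 = 273.6158 Wh
DOD = E_used / E_total * 100 = 273.6158 / 5708.1 * 100
DOD = 4.7935 %

4.7935 %


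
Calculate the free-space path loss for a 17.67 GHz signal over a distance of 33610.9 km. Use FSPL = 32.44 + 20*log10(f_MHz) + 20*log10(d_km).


f = 17.67 GHz = 17670.0000 MHz
d = 33610.9 km
FSPL = 32.44 + 20*log10(17670.0000) + 20*log10(33610.9)
FSPL = 32.44 + 84.9447 + 90.5296
FSPL = 207.9143 dB

207.9143 dB


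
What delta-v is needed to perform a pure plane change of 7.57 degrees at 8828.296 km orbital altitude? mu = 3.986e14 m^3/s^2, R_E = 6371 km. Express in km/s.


r = 15199.2960 km = 1.5199296e+07 m
V = sqrt(mu/r) = 5121.0252 m/s
di = 7.57 deg = 0.1321214 rad
dV = 2*V*sin(di/2) = 2*5121.0252*sin(0.06606071)
dV = 676.1051 m/s = 0.6761051 km/s

0.6761 km/s


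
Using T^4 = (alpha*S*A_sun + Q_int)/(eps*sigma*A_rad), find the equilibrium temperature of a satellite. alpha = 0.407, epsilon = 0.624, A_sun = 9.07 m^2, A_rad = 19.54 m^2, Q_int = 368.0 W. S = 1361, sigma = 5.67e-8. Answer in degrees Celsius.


Numerator = alpha*S*A_sun + Q_int = 0.407*1361*9.07 + 368.0 = 5392.1179 W
Denominator = eps*sigma*A_rad = 0.624*5.67e-8*19.54 = 6.9134083e-07 W/K^4
T^4 = 7.7995073e+09 K^4
T = 297.1781 K = 24.0281 C

24.0281 degrees Celsius


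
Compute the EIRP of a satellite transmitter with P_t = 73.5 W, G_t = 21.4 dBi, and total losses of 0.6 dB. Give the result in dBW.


Pt = 73.5 W = 18.6629 dBW
EIRP = Pt_dBW + Gt - losses = 18.6629 + 21.4 - 0.6 = 39.4629 dBW

39.4629 dBW


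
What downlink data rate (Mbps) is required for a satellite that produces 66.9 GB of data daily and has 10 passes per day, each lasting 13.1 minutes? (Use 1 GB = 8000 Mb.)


total contact time = 10 * 13.1 * 60 = 7860.0000 s
data = 66.9 GB = 535200.0000 Mb
rate = 535200.0000 / 7860.0000 = 68.0916 Mbps

68.0916 Mbps


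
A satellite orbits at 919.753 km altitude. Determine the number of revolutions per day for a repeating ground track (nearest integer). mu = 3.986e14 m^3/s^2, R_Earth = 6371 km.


r = 7.290753e+06 m
T = 2*pi*sqrt(r^3/mu) = 6195.4064 s = 103.2568 min
revs/day = 1440 / 103.2568 = 13.9458
Rounded: 14 revolutions per day

14 revolutions per day


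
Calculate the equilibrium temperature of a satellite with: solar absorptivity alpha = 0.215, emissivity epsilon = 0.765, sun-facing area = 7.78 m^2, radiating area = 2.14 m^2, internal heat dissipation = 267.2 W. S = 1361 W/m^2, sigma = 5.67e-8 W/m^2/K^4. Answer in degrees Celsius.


Numerator = alpha*S*A_sun + Q_int = 0.215*1361*7.78 + 267.2 = 2543.7447 W
Denominator = eps*sigma*A_rad = 0.765*5.67e-8*2.14 = 9.282357e-08 W/K^4
T^4 = 2.7404082e+10 K^4
T = 406.8683 K = 133.7183 C

133.7183 degrees Celsius


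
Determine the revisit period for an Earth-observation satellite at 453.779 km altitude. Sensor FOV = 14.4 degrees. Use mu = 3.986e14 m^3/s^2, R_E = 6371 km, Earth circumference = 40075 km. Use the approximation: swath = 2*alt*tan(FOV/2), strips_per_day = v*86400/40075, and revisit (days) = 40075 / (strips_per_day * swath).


swath = 2*453.779*tan(0.1256637) = 114.6512 km
v = sqrt(mu/r) = 7642.3047 m/s = 7.6423 km/s
strips/day = v*86400/40075 = 7.6423*86400/40075 = 16.4765
coverage/day = strips * swath = 16.4765 * 114.6512 = 1889.0494 km
revisit = 40075 / 1889.0494 = 21.2144 days

21.2144 days


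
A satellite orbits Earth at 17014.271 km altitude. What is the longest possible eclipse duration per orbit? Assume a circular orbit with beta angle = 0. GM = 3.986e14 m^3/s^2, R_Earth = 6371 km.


r = 23385.2710 km
T = 593.1624 min
Eclipse fraction = arcsin(R_E/r)/pi = arcsin(6371.0000/23385.2710)/pi
= arcsin(0.2724364)/pi = 0.08782945
Eclipse duration = 0.08782945 * 593.1624 = 52.0971 min

52.0971 minutes


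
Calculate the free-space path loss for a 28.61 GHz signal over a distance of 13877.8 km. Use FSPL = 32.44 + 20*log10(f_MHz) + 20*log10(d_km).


f = 28.61 GHz = 28610.0000 MHz
d = 13877.8 km
FSPL = 32.44 + 20*log10(28610.0000) + 20*log10(13877.8)
FSPL = 32.44 + 89.1304 + 82.8464
FSPL = 204.4168 dB

204.4168 dB


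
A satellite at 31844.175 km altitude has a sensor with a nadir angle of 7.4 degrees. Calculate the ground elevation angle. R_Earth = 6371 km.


r = R_E + alt = 38215.1750 km
Law of sines in the satellite / Earth-center / ground-point triangle:
  sin(nadir)/R_E = sin(90 + el)/r  =>  cos(el) = (r/R_E)*sin(nadir)
cos(el) = (38215.1750 / 6371.0000) * sin(7.4 deg) = 0.7725547
el = arccos(0.7725547) = 39.4161 deg
(Earth-central angle = 90 - nadir - el = 43.1839 deg)

39.4161 degrees


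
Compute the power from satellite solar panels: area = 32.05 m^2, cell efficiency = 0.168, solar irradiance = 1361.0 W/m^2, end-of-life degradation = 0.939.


P = area * eta * S * degradation
P = 32.05 * 0.168 * 1361.0 * 0.939
P = 6881.1501 W

6881.1501 W


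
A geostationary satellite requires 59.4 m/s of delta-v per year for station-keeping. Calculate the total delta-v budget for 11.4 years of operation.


dV = rate * years = 59.4 * 11.4
dV = 677.1600 m/s

677.1600 m/s
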